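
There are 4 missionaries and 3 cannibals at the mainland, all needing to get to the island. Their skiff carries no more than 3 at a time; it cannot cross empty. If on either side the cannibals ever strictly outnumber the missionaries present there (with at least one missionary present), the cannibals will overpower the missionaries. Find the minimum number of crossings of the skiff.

Counting alone: each trip to the island takes at most 3 across and each return brings at least 1 back, so after t trips out (and t−1 returns) at most 3t − (t−1) of the 7 are across; that first reaches 7 at t = 3, so at least 5 crossings are needed.
The plan below uses exactly 5 crossings, so it is optimal:
1. 3 cannibals → the island.  (the mainland: 4M 0C; the island: 0M 3C)
2. 1 cannibal ← the mainland.  (the mainland: 4M 1C; the island: 0M 2C)
3. 3 missionaries → the island.  (the mainland: 1M 1C; the island: 3M 2C)
4. 1 missionary ← the mainland.  (the mainland: 2M 1C; the island: 2M 2C)
5. 2 missionaries and 1 cannibal → the island.  (the mainland: 0M 0C; the island: 4M 3C)

5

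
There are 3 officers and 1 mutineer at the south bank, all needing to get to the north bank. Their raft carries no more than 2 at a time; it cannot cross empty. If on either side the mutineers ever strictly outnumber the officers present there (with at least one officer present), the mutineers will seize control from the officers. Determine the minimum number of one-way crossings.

Counting alone: each trip to the north bank takes at most 2 across and each return brings at least 1 back, so after t trips out (and t−1 returns) at most 2t − (t−1) of the 4 are across; that first reaches 4 at t = 3, so at least 5 crossings are needed.
The plan below uses exactly 5 crossings, so it is optimal:
1. 1 officer and 1 mutineer → the north bank.  (the south bank: 2O 0M; the north bank: 1O 1M)
2. 1 mutineer ← the south bank.  (the south bank: 2O 1M; the north bank: 1O 0M)
3. 1 officer and 1 mutineer → the north bank.  (the south bank: 1O 0M; the north bank: 2O 1M)
4. 1 mutineer ← the south bank.  (the south bank: 1O 1M; the north bank: 2O 0M)
5. 1 officer and 1 mutineer → the north bank.  (the south bank: 0O 0M; the north bank: 3O 1M)

5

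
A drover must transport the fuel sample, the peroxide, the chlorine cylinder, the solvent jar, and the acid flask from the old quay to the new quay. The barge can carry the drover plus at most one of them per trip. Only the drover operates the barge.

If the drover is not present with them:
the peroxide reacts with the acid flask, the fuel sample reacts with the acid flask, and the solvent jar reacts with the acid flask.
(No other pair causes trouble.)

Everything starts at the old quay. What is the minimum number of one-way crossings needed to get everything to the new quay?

Following every safe sequence of crossings from the start, the most of the 5 that can be at the new quay as the barge arrives there on crossings 1, 3, 5 is 1, 2, 3 respectively; the best ever achieved is 3 of 5.
From crossing 7 on, no configuration arises that was not already reachable earlier: only 18 distinct safe configurations (who is on which side, and where the barge is) can ever be reached, none of them has everyone across, and every continuation just revisits them. So no valid plan exists.

impossible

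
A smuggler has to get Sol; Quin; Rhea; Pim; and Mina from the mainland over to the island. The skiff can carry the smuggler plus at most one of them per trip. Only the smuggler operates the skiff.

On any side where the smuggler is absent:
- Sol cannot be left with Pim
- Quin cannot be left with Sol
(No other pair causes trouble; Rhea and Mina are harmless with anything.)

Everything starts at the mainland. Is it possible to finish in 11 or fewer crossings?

Yes — this plan uses 11 crossings (≤ 11):
1. Smuggler goes to the island with Sol.
2. Smuggler goes back to the mainland alone.
3. Smuggler goes to the island with Quin.
4. Smuggler goes back to the mainland with Sol.
5. Smuggler goes to the island with Pim.
6. Smuggler goes back to the mainland alone.
7. Smuggler goes to the island with Rhea.
8. Smuggler goes back to the mainland alone.
9. Smuggler goes to the island with Mina.
10. Smuggler goes back to the mainland alone.
11. Smuggler goes to the island with Sol.

Yes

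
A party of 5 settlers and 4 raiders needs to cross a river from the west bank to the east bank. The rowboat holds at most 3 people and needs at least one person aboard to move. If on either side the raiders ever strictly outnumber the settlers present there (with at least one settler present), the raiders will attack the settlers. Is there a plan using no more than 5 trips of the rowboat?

No

Counting alone: each trip to the east bank takes at most 3 across and each return brings at least 1 back, so after t trips out (and t−1 returns) at most 3t − (t−1) of the 9 are across; that first reaches 9 at t = 4, so at least 7 crossings are needed.
Since 5 < 7, 5 crossings cannot be enough. (The shortest complete plan in fact takes 7:)
1. 3 raiders → the east bank.  (the west bank: 5S 1R; the east bank: 0S 3R)
2. 1 raider ← the west bank.  (the west bank: 5S 2R; the east bank: 0S 2R)
3. 3 settlers → the east bank.  (the west bank: 2S 2R; the east bank: 3S 2R)
4. 1 settler ← the west bank.  (the west bank: 3S 2R; the east bank: 2S 2R)
5. 2 settlers and 1 raider → the east bank.  (the west bank: 1S 1R; the east bank: 4S 3R)
6. 1 settler ← the west bank.  (the west bank: 2S 1R; the east bank: 3S 3R)
7. 2 settlers and 1 raider → the east bank.  (the west bank: 0S 0R; the east bank: 5S 4R)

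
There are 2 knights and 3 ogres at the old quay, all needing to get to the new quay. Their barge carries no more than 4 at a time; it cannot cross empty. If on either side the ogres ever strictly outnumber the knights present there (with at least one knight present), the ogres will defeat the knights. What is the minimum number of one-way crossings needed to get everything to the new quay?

The ogres already outnumber the knights at the old quay before anyone moves, so the starting position itself is disallowed.

impossible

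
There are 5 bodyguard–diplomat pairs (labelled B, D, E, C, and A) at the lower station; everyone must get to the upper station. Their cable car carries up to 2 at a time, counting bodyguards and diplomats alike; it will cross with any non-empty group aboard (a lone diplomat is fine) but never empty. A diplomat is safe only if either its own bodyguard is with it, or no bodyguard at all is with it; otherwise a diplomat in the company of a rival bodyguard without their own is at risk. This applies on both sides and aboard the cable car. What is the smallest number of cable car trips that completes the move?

Following every safe sequence of crossings from the start, the most of the 10 that can be at the upper station as the cable car arrives there on crossings 1, 3, 5, 7 is 2, 3, 4, 5 respectively; the best ever achieved is 5 of 10.
From crossing 9 on, no configuration arises that was not already reachable earlier: only 82 distinct safe configurations (who is on which side, and where the cable car is) can ever be reached, none of them has everyone across, and every continuation just revisits them. So no valid plan exists.

impossible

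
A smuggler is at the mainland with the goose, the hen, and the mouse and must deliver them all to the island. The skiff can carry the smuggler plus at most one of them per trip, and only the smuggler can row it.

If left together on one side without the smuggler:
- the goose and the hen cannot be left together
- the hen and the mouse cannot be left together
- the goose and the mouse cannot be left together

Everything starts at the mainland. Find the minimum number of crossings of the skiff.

impossible

Whatever the first load, the items left behind include a forbidden pair without the smuggler. No opening move is safe, so no plan exists.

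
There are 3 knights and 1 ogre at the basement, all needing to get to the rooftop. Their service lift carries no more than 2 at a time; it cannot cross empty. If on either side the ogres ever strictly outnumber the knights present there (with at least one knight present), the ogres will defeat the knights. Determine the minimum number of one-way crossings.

5

Counting alone: each trip to the rooftop takes at most 2 across and each return brings at least 1 back, so after t trips out (and t−1 returns) at most 2t − (t−1) of the 4 are across; that first reaches 4 at t = 3, so at least 5 crossings are needed.
The plan below uses exactly 5 crossings, so it is optimal:
1. 1 knight and 1 ogre → the rooftop.  (the basement: 2K 0O; the rooftop: 1K 1O)
2. 1 ogre ← the basement.  (the basement: 2K 1O; the rooftop: 1K 0O)
3. 1 knight and 1 ogre → the rooftop.  (the basement: 1K 0O; the rooftop: 2K 1O)
4. 1 ogre ← the basement.  (the basement: 1K 1O; the rooftop: 2K 0O)
5. 1 knight and 1 ogre → the rooftop.  (the basement: 0K 0O; the rooftop: 3K 1O)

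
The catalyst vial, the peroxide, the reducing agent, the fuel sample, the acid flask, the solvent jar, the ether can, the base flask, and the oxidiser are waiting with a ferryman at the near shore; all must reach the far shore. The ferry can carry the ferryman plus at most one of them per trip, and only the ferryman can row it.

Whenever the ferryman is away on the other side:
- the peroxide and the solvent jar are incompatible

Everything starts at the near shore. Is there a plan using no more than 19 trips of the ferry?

Yes — this plan uses 17 crossings (≤ 19):
1. Ferryman goes to the far shore with the peroxide.
2. Ferryman goes back to the near shore alone.
3. Ferryman goes to the far shore with the catalyst vial.
4. Ferryman goes back to the near shore alone.
5. Ferryman goes to the far shore with the reducing agent.
6. Ferryman goes back to the near shore alone.
7. Ferryman goes to the far shore with the fuel sample.
8. Ferryman goes back to the near shore alone.
9. Ferryman goes to the far shore with the acid flask.
10. Ferryman goes back to the near shore alone.
11. Ferryman goes to the far shore with the ether can.
12. Ferryman goes back to the near shore alone.
13. Ferryman goes to the far shore with the base flask.
14. Ferryman goes back to the near shore alone.
15. Ferryman goes to the far shore with the oxidiser.
16. Ferryman goes back to the near shore alone.
17. Ferryman goes to the far shore with the solvent jar.

Yes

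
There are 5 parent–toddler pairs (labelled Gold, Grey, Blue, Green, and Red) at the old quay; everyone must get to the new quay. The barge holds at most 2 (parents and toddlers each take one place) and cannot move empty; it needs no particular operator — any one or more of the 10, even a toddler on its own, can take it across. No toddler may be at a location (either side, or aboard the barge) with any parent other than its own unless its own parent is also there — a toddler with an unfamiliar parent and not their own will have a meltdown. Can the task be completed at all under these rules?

No

Following every safe sequence of crossings from the start, the most of the 10 that can be at the new quay as the barge arrives there on crossings 1, 3, 5, 7 is 2, 3, 4, 5 respectively; the best ever achieved is 5 of 10.
From crossing 9 on, no configuration arises that was not already reachable earlier: only 82 distinct safe configurations (who is on which side, and where the barge is) can ever be reached, none of them has everyone across, and every continuation just revisits them. So no valid plan exists.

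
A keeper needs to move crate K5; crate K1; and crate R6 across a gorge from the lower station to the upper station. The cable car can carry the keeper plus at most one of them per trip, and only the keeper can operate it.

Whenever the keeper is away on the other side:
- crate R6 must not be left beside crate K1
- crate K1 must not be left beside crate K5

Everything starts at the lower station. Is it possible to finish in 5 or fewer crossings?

No

Counting alone: the keeper can take at most 1 across per trip to the upper station, so moving all 3 needs at least 3 loaded trips out, with a return between consecutive ones — at least 5 crossings.
The safety rule pushes this higher. Following every safe sequence of crossings, the most of the 3 that can be at the upper station as the cable car arrives there on crossing 5 is 2 — never all 3.
So the move cannot be finished within 5 crossings. (The shortest complete plan takes 7:)
1. Keeper goes to the upper station with crate K1.
2. Keeper goes back to the lower station alone.
3. Keeper goes to the upper station with crate K5.
4. Keeper goes back to the lower station with crate K1.
5. Keeper goes to the upper station with crate R6.
6. Keeper goes back to the lower station alone.
7. Keeper goes to the upper station with crate K1.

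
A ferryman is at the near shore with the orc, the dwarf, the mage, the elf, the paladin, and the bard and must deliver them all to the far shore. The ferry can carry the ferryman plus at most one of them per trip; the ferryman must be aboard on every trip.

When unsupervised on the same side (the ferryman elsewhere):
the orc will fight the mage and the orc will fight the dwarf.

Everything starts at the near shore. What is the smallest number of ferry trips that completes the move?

Counting alone: the ferryman can take at most 1 across per trip to the far shore, so moving all 6 needs at least 6 loaded trips out, with a return between consecutive ones — at least 11 crossings.
The safety rule pushes this higher. Following every safe sequence of crossings, the most of the 6 that can be at the far shore as the ferry arrives there on crossing 11 is 5 — never all 6.
So no plan with fewer than 13 crossings exists, and this one achieves 13:
1. Ferryman goes to the far shore with the orc.  [the near shore: the bard, the dwarf, the elf, the mage, the paladin | the far shore: the orc]
2. Ferryman goes back to the near shore alone.  [the near shore: the bard, the dwarf, the elf, the mage, the paladin | the far shore: the orc]
3. Ferryman goes to the far shore with the dwarf.  [the near shore: the bard, the elf, the mage, the paladin | the far shore: the dwarf, the orc]
4. Ferryman goes back to the near shore with the orc.  [the near shore: the bard, the elf, the mage, the orc, the paladin | the far shore: the dwarf]
5. Ferryman goes to the far shore with the mage.  [the near shore: the bard, the elf, the orc, the paladin | the far shore: the dwarf, the mage]
6. Ferryman goes back to the near shore alone.  [the near shore: the bard, the elf, the orc, the paladin | the far shore: the dwarf, the mage]
7. Ferryman goes to the far shore with the elf.  [the near shore: the bard, the orc, the paladin | the far shore: the dwarf, the elf, the mage]
8. Ferryman goes back to the near shore alone.  [the near shore: the bard, the orc, the paladin | the far shore: the dwarf, the elf, the mage]
9. Ferryman goes to the far shore with the paladin.  [the near shore: the bard, the orc | the far shore: the dwarf, the elf, the mage, the paladin]
10. Ferryman goes back to the near shore alone.  [the near shore: the bard, the orc | the far shore: the dwarf, the elf, the mage, the paladin]
11. Ferryman goes to the far shore with the bard.  [the near shore: the orc | the far shore: the bard, the dwarf, the elf, the mage, the paladin]
12. Ferryman goes back to the near shore alone.  [the near shore: the orc | the far shore: the bard, the dwarf, the elf, the mage, the paladin]
13. Ferryman goes to the far shore with the orc.  [the near shore: — | the far shore: the bard, the dwarf, the elf, the mage, the orc, the paladin]

13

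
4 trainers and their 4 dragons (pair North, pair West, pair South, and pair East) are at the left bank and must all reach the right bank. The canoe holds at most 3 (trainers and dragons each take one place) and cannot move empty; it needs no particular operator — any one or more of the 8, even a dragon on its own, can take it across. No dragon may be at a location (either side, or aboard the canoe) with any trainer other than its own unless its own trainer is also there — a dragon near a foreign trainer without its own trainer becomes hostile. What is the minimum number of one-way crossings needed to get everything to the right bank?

Counting alone: each trip to the right bank takes at most 3 across and each return brings at least 1 back, so after t trips out (and t−1 returns) at most 3t − (t−1) of the 8 are across; that first reaches 8 at t = 4, so at least 7 crossings are needed.
The safety rule pushes this higher. Following every safe sequence of crossings, the most of the 8 that can be at the right bank as the canoe arrives there on crossing 7 is 7 — never all 8.
So no plan with fewer than 9 crossings exists, and this one achieves 9:
1. dragon North and trainer North cross → the right bank.
2. trainer North crosses ← the left bank.
3. dragon West, trainer North, and trainer West cross → the right bank.
4. dragon North and trainer North cross ← the left bank.
5. trainer East, trainer North, and trainer South cross → the right bank.
6. dragon West crosses ← the left bank.
7. dragon North and dragon West cross → the right bank.
8. dragon North crosses ← the left bank.
9. dragon East, dragon North, and dragon South cross → the right bank.

9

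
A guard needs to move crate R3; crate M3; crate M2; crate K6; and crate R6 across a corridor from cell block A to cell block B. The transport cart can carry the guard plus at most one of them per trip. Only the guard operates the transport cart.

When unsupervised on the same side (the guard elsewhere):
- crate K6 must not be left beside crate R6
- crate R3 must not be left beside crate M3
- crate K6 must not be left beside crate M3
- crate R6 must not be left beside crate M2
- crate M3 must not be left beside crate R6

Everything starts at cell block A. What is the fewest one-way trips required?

impossible

Whatever the first load, the items left behind include a forbidden pair without the guard. No opening move is safe, so no plan exists.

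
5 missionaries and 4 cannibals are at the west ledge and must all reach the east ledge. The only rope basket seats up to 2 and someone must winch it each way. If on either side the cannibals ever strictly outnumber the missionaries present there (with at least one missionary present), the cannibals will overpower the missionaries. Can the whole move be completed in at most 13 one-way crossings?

No

Counting alone: each trip to the east ledge takes at most 2 across and each return brings at least 1 back, so after t trips out (and t−1 returns) at most 2t − (t−1) of the 9 are across; that first reaches 9 at t = 8, so at least 15 crossings are needed.
Since 13 < 15, 13 crossings cannot be enough. (The shortest complete plan in fact takes 15:)
1. 2 cannibals → the east ledge.  (the west ledge: 5M 2C; the east ledge: 0M 2C)
2. 1 cannibal ← the west ledge.  (the west ledge: 5M 3C; the east ledge: 0M 1C)
3. 2 cannibals → the east ledge.  (the west ledge: 5M 1C; the east ledge: 0M 3C)
4. 1 cannibal ← the west ledge.  (the west ledge: 5M 2C; the east ledge: 0M 2C)
5. 2 missionaries → the east ledge.  (the west ledge: 3M 2C; the east ledge: 2M 2C)
6. 1 cannibal ← the west ledge.  (the west ledge: 3M 3C; the east ledge: 2M 1C)
7. 1 missionary and 1 cannibal → the east ledge.  (the west ledge: 2M 2C; the east ledge: 3M 2C)
8. 1 missionary ← the west ledge.  (the west ledge: 3M 2C; the east ledge: 2M 2C)
9. 1 missionary and 1 cannibal → the east ledge.  (the west ledge: 2M 1C; the east ledge: 3M 3C)
10. 1 cannibal ← the west ledge.  (the west ledge: 2M 2C; the east ledge: 3M 2C)
11. 1 missionary and 1 cannibal → the east ledge.  (the west ledge: 1M 1C; the east ledge: 4M 3C)
12. 1 missionary ← the west ledge.  (the west ledge: 2M 1C; the east ledge: 3M 3C)
13. 1 missionary and 1 cannibal → the east ledge.  (the west ledge: 1M 0C; the east ledge: 4M 4C)
14. 1 cannibal ← the west ledge.  (the west ledge: 1M 1C; the east ledge: 4M 3C)
15. 1 missionary and 1 cannibal → the east ledge.  (the west ledge: 0M 0C; the east ledge: 5M 4C)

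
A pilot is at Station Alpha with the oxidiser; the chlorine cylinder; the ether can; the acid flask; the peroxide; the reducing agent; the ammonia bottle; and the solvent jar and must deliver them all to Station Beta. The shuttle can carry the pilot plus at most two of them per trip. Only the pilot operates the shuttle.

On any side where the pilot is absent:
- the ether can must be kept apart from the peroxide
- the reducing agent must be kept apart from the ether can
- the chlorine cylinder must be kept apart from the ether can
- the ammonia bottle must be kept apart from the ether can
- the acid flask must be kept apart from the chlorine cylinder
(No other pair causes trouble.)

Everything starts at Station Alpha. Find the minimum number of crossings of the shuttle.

9

Counting alone: the pilot can take at most 2 across per trip to Station Beta, so moving all 8 needs at least 4 loaded trips out, with a return between consecutive ones — at least 7 crossings.
The safety rule pushes this higher. Following every safe sequence of crossings, the most of the 8 that can be at Station Beta as the shuttle arrives there on crossing 7 is 7 — never all 8.
So no plan with fewer than 9 crossings exists, and this one achieves 9:
1. Pilot goes to Station Beta with the chlorine cylinder and the ether can.  [Station Alpha: the acid flask, the ammonia bottle, the oxidiser, the peroxide, the reducing agent, the solvent jar | Station Beta: the chlorine cylinder, the ether can]
2. Pilot goes back to Station Alpha with the chlorine cylinder.  [Station Alpha: the acid flask, the ammonia bottle, the chlorine cylinder, the oxidiser, the peroxide, the reducing agent, the solvent jar | Station Beta: the ether can]
3. Pilot goes to Station Beta with the chlorine cylinder and the peroxide.  [Station Alpha: the acid flask, the ammonia bottle, the oxidiser, the reducing agent, the solvent jar | Station Beta: the chlorine cylinder, the ether can, the peroxide]
4. Pilot goes back to Station Alpha with the ether can.  [Station Alpha: the acid flask, the ammonia bottle, the ether can, the oxidiser, the reducing agent, the solvent jar | Station Beta: the chlorine cylinder, the peroxide]
5. Pilot goes to Station Beta with the ammonia bottle and the reducing agent.  [Station Alpha: the acid flask, the ether can, the oxidiser, the solvent jar | Station Beta: the ammonia bottle, the chlorine cylinder, the peroxide, the reducing agent]
6. Pilot goes back to Station Alpha alone.  [Station Alpha: the acid flask, the ether can, the oxidiser, the solvent jar | Station Beta: the ammonia bottle, the chlorine cylinder, the peroxide, the reducing agent]
7. Pilot goes to Station Beta with the oxidiser and the solvent jar.  [Station Alpha: the acid flask, the ether can | Station Beta: the ammonia bottle, the chlorine cylinder, the oxidiser, the peroxide, the reducing agent, the solvent jar]
8. Pilot goes back to Station Alpha alone.  [Station Alpha: the acid flask, the ether can | Station Beta: the ammonia bottle, the chlorine cylinder, the oxidiser, the peroxide, the reducing agent, the solvent jar]
9. Pilot goes to Station Beta with the acid flask and the ether can.  [Station Alpha: — | Station Beta: the acid flask, the ammonia bottle, the chlorine cylinder, the ether can, the oxidiser, the peroxide, the reducing agent, the solvent jar]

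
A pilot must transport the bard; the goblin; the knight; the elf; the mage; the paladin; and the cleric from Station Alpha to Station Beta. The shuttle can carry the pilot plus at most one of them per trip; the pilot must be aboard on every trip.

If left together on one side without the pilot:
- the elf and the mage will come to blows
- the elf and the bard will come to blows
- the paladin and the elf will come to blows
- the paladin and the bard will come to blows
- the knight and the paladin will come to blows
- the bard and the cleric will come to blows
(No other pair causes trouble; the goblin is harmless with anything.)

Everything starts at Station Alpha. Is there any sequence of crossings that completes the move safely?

No

Whatever the first load, the items left behind include a forbidden pair without the pilot. No opening move is safe, so no plan exists.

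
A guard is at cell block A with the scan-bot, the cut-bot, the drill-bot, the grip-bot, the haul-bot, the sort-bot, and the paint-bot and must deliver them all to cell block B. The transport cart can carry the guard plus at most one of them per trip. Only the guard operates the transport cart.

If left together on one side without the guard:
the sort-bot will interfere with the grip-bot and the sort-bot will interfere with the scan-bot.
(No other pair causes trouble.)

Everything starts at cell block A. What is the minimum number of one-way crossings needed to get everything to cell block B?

Counting alone: the guard can take at most 1 across per trip to cell block B, so moving all 7 needs at least 7 loaded trips out, with a return between consecutive ones — at least 13 crossings.
The safety rule pushes this higher. Following every safe sequence of crossings, the most of the 7 that can be at cell block B as the transport cart arrives there on crossing 13 is 6 — never all 7.
So no plan with fewer than 15 crossings exists, and this one achieves 15:
1. Guard goes to cell block B with the sort-bot.  [cell block A: the cut-bot, the drill-bot, the grip-bot, the haul-bot, the paint-bot, the scan-bot | cell block B: the sort-bot]
2. Guard goes back to cell block A alone.  [cell block A: the cut-bot, the drill-bot, the grip-bot, the haul-bot, the paint-bot, the scan-bot | cell block B: the sort-bot]
3. Guard goes to cell block B with the scan-bot.  [cell block A: the cut-bot, the drill-bot, the grip-bot, the haul-bot, the paint-bot | cell block B: the scan-bot, the sort-bot]
4. Guard goes back to cell block A with the sort-bot.  [cell block A: the cut-bot, the drill-bot, the grip-bot, the haul-bot, the paint-bot, the sort-bot | cell block B: the scan-bot]
5. Guard goes to cell block B with the grip-bot.  [cell block A: the cut-bot, the drill-bot, the haul-bot, the paint-bot, the sort-bot | cell block B: the grip-bot, the scan-bot]
6. Guard goes back to cell block A alone.  [cell block A: the cut-bot, the drill-bot, the haul-bot, the paint-bot, the sort-bot | cell block B: the grip-bot, the scan-bot]
7. Guard goes to cell block B with the cut-bot.  [cell block A: the drill-bot, the haul-bot, the paint-bot, the sort-bot | cell block B: the cut-bot, the grip-bot, the scan-bot]
8. Guard goes back to cell block A alone.  [cell block A: the drill-bot, the haul-bot, the paint-bot, the sort-bot | cell block B: the cut-bot, the grip-bot, the scan-bot]
9. Guard goes to cell block B with the drill-bot.  [cell block A: the haul-bot, the paint-bot, the sort-bot | cell block B: the cut-bot, the drill-bot, the grip-bot, the scan-bot]
10. Guard goes back to cell block A alone.  [cell block A: the haul-bot, the paint-bot, the sort-bot | cell block B: the cut-bot, the drill-bot, the grip-bot, the scan-bot]
11. Guard goes to cell block B with the haul-bot.  [cell block A: the paint-bot, the sort-bot | cell block B: the cut-bot, the drill-bot, the grip-bot, the haul-bot, the scan-bot]
12. Guard goes back to cell block A alone.  [cell block A: the paint-bot, the sort-bot | cell block B: the cut-bot, the drill-bot, the grip-bot, the haul-bot, the scan-bot]
13. Guard goes to cell block B with the paint-bot.  [cell block A: the sort-bot | cell block B: the cut-bot, the drill-bot, the grip-bot, the haul-bot, the paint-bot, the scan-bot]
14. Guard goes back to cell block A alone.  [cell block A: the sort-bot | cell block B: the cut-bot, the drill-bot, the grip-bot, the haul-bot, the paint-bot, the scan-bot]
15. Guard goes to cell block B with the sort-bot.  [cell block A: — | cell block B: the cut-bot, the drill-bot, the grip-bot, the haul-bot, the paint-bot, the scan-bot, the sort-bot]

15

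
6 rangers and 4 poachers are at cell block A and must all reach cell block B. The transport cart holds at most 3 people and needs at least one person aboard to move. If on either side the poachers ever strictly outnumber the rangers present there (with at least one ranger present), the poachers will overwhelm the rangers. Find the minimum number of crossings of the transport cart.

9

Counting alone: each trip to cell block B takes at most 3 across and each return brings at least 1 back, so after t trips out (and t−1 returns) at most 3t − (t−1) of the 10 are across; that first reaches 10 at t = 5, so at least 9 crossings are needed.
The plan below uses exactly 9 crossings, so it is optimal:
1. 2 poachers → cell block B.  (cell block A: 6R 2P; cell block B: 0R 2P)
2. 1 poacher ← cell block A.  (cell block A: 6R 3P; cell block B: 0R 1P)
3. 3 poachers → cell block B.  (cell block A: 6R 0P; cell block B: 0R 4P)
4. 1 poacher ← cell block A.  (cell block A: 6R 1P; cell block B: 0R 3P)
5. 3 rangers → cell block B.  (cell block A: 3R 1P; cell block B: 3R 3P)
6. 1 poacher ← cell block A.  (cell block A: 3R 2P; cell block B: 3R 2P)
7. 1 ranger and 2 poachers → cell block B.  (cell block A: 2R 0P; cell block B: 4R 4P)
8. 1 poacher ← cell block A.  (cell block A: 2R 1P; cell block B: 4R 3P)
9. 2 rangers and 1 poacher → cell block B.  (cell block A: 0R 0P; cell block B: 6R 4P)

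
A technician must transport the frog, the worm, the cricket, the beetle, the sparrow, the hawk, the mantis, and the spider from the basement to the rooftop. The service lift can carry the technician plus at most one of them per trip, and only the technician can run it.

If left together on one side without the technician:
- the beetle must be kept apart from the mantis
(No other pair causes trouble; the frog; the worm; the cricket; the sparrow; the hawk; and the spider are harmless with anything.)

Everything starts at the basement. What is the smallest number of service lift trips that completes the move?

Counting alone: the technician can take at most 1 across per trip to the rooftop, so moving all 8 needs at least 8 loaded trips out, with a return between consecutive ones — at least 15 crossings.
The plan below uses exactly 15 crossings, so it is optimal:
1. Technician goes to the rooftop with the beetle.  [the basement: the cricket, the frog, the hawk, the mantis, the sparrow, the spider, the worm | the rooftop: the beetle]
2. Technician goes back to the basement alone.  [the basement: the cricket, the frog, the hawk, the mantis, the sparrow, the spider, the worm | the rooftop: the beetle]
3. Technician goes to the rooftop with the frog.  [the basement: the cricket, the hawk, the mantis, the sparrow, the spider, the worm | the rooftop: the beetle, the frog]
4. Technician goes back to the basement alone.  [the basement: the cricket, the hawk, the mantis, the sparrow, the spider, the worm | the rooftop: the beetle, the frog]
5. Technician goes to the rooftop with the worm.  [the basement: the cricket, the hawk, the mantis, the sparrow, the spider | the rooftop: the beetle, the frog, the worm]
6. Technician goes back to the basement alone.  [the basement: the cricket, the hawk, the mantis, the sparrow, the spider | the rooftop: the beetle, the frog, the worm]
7. Technician goes to the rooftop with the cricket.  [the basement: the hawk, the mantis, the sparrow, the spider | the rooftop: the beetle, the cricket, the frog, the worm]
8. Technician goes back to the basement alone.  [the basement: the hawk, the mantis, the sparrow, the spider | the rooftop: the beetle, the cricket, the frog, the worm]
9. Technician goes to the rooftop with the sparrow.  [the basement: the hawk, the mantis, the spider | the rooftop: the beetle, the cricket, the frog, the sparrow, the worm]
10. Technician goes back to the basement alone.  [the basement: the hawk, the mantis, the spider | the rooftop: the beetle, the cricket, the frog, the sparrow, the worm]
11. Technician goes to the rooftop with the hawk.  [the basement: the mantis, the spider | the rooftop: the beetle, the cricket, the frog, the hawk, the sparrow, the worm]
12. Technician goes back to the basement alone.  [the basement: the mantis, the spider | the rooftop: the beetle, the cricket, the frog, the hawk, the sparrow, the worm]
13. Technician goes to the rooftop with the spider.  [the basement: the mantis | the rooftop: the beetle, the cricket, the frog, the hawk, the sparrow, the spider, the worm]
14. Technician goes back to the basement alone.  [the basement: the mantis | the rooftop: the beetle, the cricket, the frog, the hawk, the sparrow, the spider, the worm]
15. Technician goes to the rooftop with the mantis.  [the basement: — | the rooftop: the beetle, the cricket, the frog, the hawk, the mantis, the sparrow, the spider, the worm]

15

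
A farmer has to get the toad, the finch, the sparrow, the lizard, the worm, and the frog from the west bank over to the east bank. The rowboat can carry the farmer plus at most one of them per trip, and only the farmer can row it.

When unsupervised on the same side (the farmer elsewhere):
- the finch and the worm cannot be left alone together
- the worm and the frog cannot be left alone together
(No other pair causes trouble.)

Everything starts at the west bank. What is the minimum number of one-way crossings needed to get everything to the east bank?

Counting alone: the farmer can take at most 1 across per trip to the east bank, so moving all 6 needs at least 6 loaded trips out, with a return between consecutive ones — at least 11 crossings.
The safety rule pushes this higher. Following every safe sequence of crossings, the most of the 6 that can be at the east bank as the rowboat arrives there on crossing 11 is 5 — never all 6.
So no plan with fewer than 13 crossings exists, and this one achieves 13:
1. Farmer goes to the east bank with the worm.
2. Farmer goes back to the west bank alone.
3. Farmer goes to the east bank with the toad.
4. Farmer goes back to the west bank alone.
5. Farmer goes to the east bank with the finch.
6. Farmer goes back to the west bank with the worm.
7. Farmer goes to the east bank with the frog.
8. Farmer goes back to the west bank alone.
9. Farmer goes to the east bank with the sparrow.
10. Farmer goes back to the west bank alone.
11. Farmer goes to the east bank with the lizard.
12. Farmer goes back to the west bank alone.
13. Farmer goes to the east bank with the worm.

13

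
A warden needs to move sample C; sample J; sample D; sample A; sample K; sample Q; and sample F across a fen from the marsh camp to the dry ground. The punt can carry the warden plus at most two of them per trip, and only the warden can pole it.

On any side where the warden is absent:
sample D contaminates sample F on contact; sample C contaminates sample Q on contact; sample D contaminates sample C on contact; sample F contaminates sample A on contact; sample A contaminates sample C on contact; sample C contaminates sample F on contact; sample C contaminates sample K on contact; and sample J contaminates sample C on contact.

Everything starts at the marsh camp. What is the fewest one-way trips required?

Counting alone: the warden can take at most 2 across per trip to the dry ground, so moving all 7 needs at least 4 loaded trips out, with a return between consecutive ones — at least 7 crossings.
The safety rule pushes this higher. Following every safe sequence of crossings, the most of the 7 that can be at the dry ground as the punt arrives there on crossings 7, 9 is 5, 6 respectively — never all 7.
So no plan with fewer than 11 crossings exists, and this one achieves 11:
1. Warden goes to the dry ground with sample C and sample F.  [the marsh camp: sample A, sample D, sample J, sample K, sample Q | the dry ground: sample C, sample F]
2. Warden goes back to the marsh camp with sample C.  [the marsh camp: sample A, sample C, sample D, sample J, sample K, sample Q | the dry ground: sample F]
3. Warden goes to the dry ground with sample C and sample J.  [the marsh camp: sample A, sample D, sample K, sample Q | the dry ground: sample C, sample F, sample J]
4. Warden goes back to the marsh camp with sample C.  [the marsh camp: sample A, sample C, sample D, sample K, sample Q | the dry ground: sample F, sample J]
5. Warden goes to the dry ground with sample C and sample K.  [the marsh camp: sample A, sample D, sample Q | the dry ground: sample C, sample F, sample J, sample K]
6. Warden goes back to the marsh camp with sample C.  [the marsh camp: sample A, sample C, sample D, sample Q | the dry ground: sample F, sample J, sample K]
7. Warden goes to the dry ground with sample C and sample Q.  [the marsh camp: sample A, sample D | the dry ground: sample C, sample F, sample J, sample K, sample Q]
8. Warden goes back to the marsh camp with sample C.  [the marsh camp: sample A, sample C, sample D | the dry ground: sample F, sample J, sample K, sample Q]
9. Warden goes to the dry ground with sample A and sample D.  [the marsh camp: sample C | the dry ground: sample A, sample D, sample F, sample J, sample K, sample Q]
10. Warden goes back to the marsh camp with sample F.  [the marsh camp: sample C, sample F | the dry ground: sample A, sample D, sample J, sample K, sample Q]
11. Warden goes to the dry ground with sample C and sample F.  [the marsh camp: — | the dry ground: sample A, sample C, sample D, sample F, sample J, sample K, sample Q]

11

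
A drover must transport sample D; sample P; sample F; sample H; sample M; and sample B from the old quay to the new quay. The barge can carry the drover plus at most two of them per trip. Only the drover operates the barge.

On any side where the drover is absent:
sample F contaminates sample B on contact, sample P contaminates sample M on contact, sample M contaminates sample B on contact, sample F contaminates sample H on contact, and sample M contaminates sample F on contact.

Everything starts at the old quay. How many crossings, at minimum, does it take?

Counting alone: the drover can take at most 2 across per trip to the new quay, so moving all 6 needs at least 3 loaded trips out, with a return between consecutive ones — at least 5 crossings.
The safety rule pushes this higher. Following every safe sequence of crossings, the most of the 6 that can be at the new quay as the barge arrives there on crossings 5, 7 is 4, 5 respectively — never all 6.
So no plan with fewer than 9 crossings exists, and this one achieves 9:
1. Drover goes to the new quay with sample F and sample M.
2. Drover goes back to the old quay with sample F.
3. Drover goes to the new quay with sample D and sample F.
4. Drover goes back to the old quay with sample F.
5. Drover goes to the new quay with sample F and sample P.
6. Drover goes back to the old quay with sample M.
7. Drover goes to the new quay with sample B and sample H.
8. Drover goes back to the old quay with sample F.
9. Drover goes to the new quay with sample F and sample M.

9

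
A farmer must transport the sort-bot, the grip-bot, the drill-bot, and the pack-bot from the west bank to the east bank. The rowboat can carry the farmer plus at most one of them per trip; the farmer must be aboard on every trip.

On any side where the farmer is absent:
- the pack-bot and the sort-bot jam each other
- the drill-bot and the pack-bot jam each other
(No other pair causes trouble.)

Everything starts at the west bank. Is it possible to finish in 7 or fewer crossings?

No

Counting alone: the farmer can take at most 1 across per trip to the east bank, so moving all 4 needs at least 4 loaded trips out, with a return between consecutive ones — at least 7 crossings.
The safety rule pushes this higher. Following every safe sequence of crossings, the most of the 4 that can be at the east bank as the rowboat arrives there on crossing 7 is 3 — never all 4.
So the move cannot be finished within 7 crossings. (The shortest complete plan takes 9:)
1. Farmer goes to the east bank with the pack-bot.
2. Farmer goes back to the west bank alone.
3. Farmer goes to the east bank with the sort-bot.
4. Farmer goes back to the west bank with the pack-bot.
5. Farmer goes to the east bank with the drill-bot.
6. Farmer goes back to the west bank alone.
7. Farmer goes to the east bank with the grip-bot.
8. Farmer goes back to the west bank alone.
9. Farmer goes to the east bank with the pack-bot.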